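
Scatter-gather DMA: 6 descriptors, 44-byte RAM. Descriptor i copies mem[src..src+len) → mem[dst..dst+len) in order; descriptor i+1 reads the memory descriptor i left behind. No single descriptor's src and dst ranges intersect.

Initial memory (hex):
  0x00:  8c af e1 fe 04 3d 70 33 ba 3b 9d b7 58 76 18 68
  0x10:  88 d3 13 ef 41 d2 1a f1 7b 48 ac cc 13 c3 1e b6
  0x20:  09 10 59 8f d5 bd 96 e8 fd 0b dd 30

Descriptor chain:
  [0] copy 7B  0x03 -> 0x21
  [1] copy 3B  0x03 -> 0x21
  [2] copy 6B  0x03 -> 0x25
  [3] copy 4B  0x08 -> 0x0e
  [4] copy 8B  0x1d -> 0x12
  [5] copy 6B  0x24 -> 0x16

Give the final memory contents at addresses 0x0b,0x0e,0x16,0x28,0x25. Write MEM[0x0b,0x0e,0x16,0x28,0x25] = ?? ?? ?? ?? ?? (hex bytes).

#0 dst[0x21+7] := {0xfe,0x04,0x3d,0x70,0x33,0xba,0x3b}
#1 dst[0x21+3] := {0xfe,0x04,0x3d}
#2 dst[0x25+6] := {0xfe,0x04,0x3d,0x70,0x33,0xba}
#3 dst[0x0e+4] := {0xba,0x3b,0x9d,0xb7}
#4 dst[0x12+8] := {0xc3,0x1e,0xb6,0x09,0xfe,0x04,0x3d,0x70}
#5 dst[0x16+6] := {0x70,0xfe,0x04,0x3d,0x70,0x33}
query mem[0x0b]=0xb7, mem[0x0e]=0xba, mem[0x16]=0x70, mem[0x28]=0x70, mem[0x25]=0xfe

MEM[0x0b,0x0e,0x16,0x28,0x25] = b7 ba 70 70 fe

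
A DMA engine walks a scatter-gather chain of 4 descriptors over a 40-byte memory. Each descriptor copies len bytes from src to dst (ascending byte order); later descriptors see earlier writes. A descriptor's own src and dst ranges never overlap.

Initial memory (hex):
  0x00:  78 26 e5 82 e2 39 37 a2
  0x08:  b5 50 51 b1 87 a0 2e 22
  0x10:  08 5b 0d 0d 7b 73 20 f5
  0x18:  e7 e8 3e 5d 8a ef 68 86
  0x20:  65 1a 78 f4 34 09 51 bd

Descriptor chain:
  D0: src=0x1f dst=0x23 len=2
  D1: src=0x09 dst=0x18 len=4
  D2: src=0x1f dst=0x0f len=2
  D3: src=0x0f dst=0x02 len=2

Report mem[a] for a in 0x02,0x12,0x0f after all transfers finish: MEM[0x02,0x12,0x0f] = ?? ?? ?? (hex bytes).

MEM[0x02,0x12,0x0f] = 86 0d 86

#0 dst[0x23+2] := {0x86,0x65}
#1 dst[0x18+4] := {0x50,0x51,0xb1,0x87}
#2 dst[0x0f+2] := {0x86,0x65}
#3 dst[0x02+2] := {0x86,0x65}
query mem[0x02]=0x86, mem[0x12]=0x0d, mem[0x0f]=0x86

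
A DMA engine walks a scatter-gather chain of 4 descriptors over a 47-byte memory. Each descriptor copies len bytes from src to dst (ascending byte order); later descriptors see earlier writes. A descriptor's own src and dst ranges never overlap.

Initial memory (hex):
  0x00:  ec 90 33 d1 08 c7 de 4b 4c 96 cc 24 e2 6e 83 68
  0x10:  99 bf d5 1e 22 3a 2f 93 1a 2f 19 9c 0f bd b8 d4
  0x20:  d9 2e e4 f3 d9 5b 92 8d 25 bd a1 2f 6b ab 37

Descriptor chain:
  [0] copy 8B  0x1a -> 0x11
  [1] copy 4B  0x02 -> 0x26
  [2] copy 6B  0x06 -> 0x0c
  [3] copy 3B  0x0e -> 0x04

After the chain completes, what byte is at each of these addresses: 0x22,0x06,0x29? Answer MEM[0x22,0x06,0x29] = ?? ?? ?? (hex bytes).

MEM[0x22,0x06,0x29] = e4 cc c7

D0: mem[0x11..0x18] <- [19 9c 0f bd b8 d4 d9 2e]
D1: mem[0x26..0x29] <- [33 d1 08 c7]
D2: mem[0x0c..0x11] <- [de 4b 4c 96 cc 24]
D3: mem[0x04..0x06] <- [4c 96 cc]
query mem[0x22]=0xe4, mem[0x06]=0xcc, mem[0x29]=0xc7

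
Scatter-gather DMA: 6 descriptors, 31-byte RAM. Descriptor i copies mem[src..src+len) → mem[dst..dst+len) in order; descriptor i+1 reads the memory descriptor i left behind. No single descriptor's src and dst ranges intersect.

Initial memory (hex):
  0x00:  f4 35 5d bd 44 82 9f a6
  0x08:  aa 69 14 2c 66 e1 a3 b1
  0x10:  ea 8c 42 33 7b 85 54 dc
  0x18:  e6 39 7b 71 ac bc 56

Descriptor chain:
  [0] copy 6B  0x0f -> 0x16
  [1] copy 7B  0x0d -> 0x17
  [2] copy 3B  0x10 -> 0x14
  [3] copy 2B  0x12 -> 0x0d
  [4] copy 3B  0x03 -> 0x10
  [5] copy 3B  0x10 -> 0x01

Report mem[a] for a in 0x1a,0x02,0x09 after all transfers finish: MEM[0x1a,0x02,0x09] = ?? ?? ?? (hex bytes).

MEM[0x1a,0x02,0x09] = ea 44 69

[0] 0x0f->0x16 len=6 : b1 ea 8c 42 33 7b
[1] 0x0d->0x17 len=7 : e1 a3 b1 ea 8c 42 33
[2] 0x10->0x14 len=3 : ea 8c 42
[3] 0x12->0x0d len=2 : 42 33
[4] 0x03->0x10 len=3 : bd 44 82
[5] 0x10->0x01 len=3 : bd 44 82
query mem[0x1a]=0xea, mem[0x02]=0x44, mem[0x09]=0x69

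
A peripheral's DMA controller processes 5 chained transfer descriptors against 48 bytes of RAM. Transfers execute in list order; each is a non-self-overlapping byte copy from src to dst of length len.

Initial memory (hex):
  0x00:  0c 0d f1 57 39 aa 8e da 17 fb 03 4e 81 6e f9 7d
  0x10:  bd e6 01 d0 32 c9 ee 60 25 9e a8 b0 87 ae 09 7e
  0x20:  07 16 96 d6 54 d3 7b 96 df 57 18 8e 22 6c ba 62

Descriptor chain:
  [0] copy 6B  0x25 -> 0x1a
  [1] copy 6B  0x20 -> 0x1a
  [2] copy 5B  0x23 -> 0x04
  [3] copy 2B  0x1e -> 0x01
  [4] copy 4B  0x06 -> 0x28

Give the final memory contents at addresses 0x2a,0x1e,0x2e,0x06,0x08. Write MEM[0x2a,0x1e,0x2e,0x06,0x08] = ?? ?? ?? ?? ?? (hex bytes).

D0: mem[0x1a..0x1f] <- [d3 7b 96 df 57 18]
D1: mem[0x1a..0x1f] <- [07 16 96 d6 54 d3]
D2: mem[0x04..0x08] <- [d6 54 d3 7b 96]
D3: mem[0x01..0x02] <- [54 d3]
D4: mem[0x28..0x2b] <- [d3 7b 96 fb]
query mem[0x2a]=0x96, mem[0x1e]=0x54, mem[0x2e]=0xba, mem[0x06]=0xd3, mem[0x08]=0x96

MEM[0x2a,0x1e,0x2e,0x06,0x08] = 96 54 ba d3 96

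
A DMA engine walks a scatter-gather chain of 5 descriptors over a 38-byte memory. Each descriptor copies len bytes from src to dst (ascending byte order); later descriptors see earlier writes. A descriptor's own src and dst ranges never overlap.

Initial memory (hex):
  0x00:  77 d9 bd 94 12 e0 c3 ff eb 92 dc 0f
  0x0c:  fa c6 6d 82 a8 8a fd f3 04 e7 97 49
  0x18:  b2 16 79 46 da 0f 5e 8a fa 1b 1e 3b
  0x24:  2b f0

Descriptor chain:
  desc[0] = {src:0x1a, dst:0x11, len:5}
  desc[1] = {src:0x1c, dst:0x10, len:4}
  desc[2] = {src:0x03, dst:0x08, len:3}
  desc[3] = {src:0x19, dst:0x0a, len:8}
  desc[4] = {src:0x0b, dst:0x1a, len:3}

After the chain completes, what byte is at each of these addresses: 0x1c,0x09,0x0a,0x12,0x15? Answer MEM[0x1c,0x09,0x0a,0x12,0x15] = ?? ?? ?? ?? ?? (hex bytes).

MEM[0x1c,0x09,0x0a,0x12,0x15] = da 12 16 5e 5e

[0] 0x1a->0x11 len=5 : 79 46 da 0f 5e
[1] 0x1c->0x10 len=4 : da 0f 5e 8a
[2] 0x03->0x08 len=3 : 94 12 e0
[3] 0x19->0x0a len=8 : 16 79 46 da 0f 5e 8a fa
[4] 0x0b->0x1a len=3 : 79 46 da
query mem[0x1c]=0xda, mem[0x09]=0x12, mem[0x0a]=0x16, mem[0x12]=0x5e, mem[0x15]=0x5e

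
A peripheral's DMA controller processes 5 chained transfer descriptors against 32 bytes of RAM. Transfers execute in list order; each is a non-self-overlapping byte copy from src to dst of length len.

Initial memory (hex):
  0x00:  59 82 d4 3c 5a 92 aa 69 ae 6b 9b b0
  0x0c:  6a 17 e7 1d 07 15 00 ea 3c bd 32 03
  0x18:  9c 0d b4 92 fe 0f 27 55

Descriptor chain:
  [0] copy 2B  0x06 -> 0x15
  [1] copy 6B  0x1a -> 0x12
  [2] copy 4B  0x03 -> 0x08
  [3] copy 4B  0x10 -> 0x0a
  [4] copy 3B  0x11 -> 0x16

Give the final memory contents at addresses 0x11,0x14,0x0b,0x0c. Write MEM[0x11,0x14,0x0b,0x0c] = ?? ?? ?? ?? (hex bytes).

#0 dst[0x15+2] := {0xaa,0x69}
#1 dst[0x12+6] := {0xb4,0x92,0xfe,0x0f,0x27,0x55}
#2 dst[0x08+4] := {0x3c,0x5a,0x92,0xaa}
#3 dst[0x0a+4] := {0x07,0x15,0xb4,0x92}
#4 dst[0x16+3] := {0x15,0xb4,0x92}
query mem[0x11]=0x15, mem[0x14]=0xfe, mem[0x0b]=0x15, mem[0x0c]=0xb4

MEM[0x11,0x14,0x0b,0x0c] = 15 fe 15 b4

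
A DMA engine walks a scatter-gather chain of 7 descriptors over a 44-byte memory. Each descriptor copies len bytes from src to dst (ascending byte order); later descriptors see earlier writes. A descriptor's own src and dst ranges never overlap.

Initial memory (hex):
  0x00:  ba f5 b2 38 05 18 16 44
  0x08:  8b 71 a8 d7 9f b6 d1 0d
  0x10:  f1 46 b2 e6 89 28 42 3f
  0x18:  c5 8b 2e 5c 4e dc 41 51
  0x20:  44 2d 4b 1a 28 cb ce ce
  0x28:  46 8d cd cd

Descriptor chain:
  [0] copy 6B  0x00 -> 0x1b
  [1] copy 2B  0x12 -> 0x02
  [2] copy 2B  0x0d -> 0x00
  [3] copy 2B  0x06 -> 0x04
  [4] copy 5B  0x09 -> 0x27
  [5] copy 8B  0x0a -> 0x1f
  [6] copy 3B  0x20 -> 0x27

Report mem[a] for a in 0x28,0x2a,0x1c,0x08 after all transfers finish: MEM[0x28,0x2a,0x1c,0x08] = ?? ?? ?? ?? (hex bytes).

MEM[0x28,0x2a,0x1c,0x08] = 9f 9f f5 8b

[0] 0x00->0x1b len=6 : ba f5 b2 38 05 18
[1] 0x12->0x02 len=2 : b2 e6
[2] 0x0d->0x00 len=2 : b6 d1
[3] 0x06->0x04 len=2 : 16 44
[4] 0x09->0x27 len=5 : 71 a8 d7 9f b6
[5] 0x0a->0x1f len=8 : a8 d7 9f b6 d1 0d f1 46
[6] 0x20->0x27 len=3 : d7 9f b6
query mem[0x28]=0x9f, mem[0x2a]=0x9f, mem[0x1c]=0xf5, mem[0x08]=0x8b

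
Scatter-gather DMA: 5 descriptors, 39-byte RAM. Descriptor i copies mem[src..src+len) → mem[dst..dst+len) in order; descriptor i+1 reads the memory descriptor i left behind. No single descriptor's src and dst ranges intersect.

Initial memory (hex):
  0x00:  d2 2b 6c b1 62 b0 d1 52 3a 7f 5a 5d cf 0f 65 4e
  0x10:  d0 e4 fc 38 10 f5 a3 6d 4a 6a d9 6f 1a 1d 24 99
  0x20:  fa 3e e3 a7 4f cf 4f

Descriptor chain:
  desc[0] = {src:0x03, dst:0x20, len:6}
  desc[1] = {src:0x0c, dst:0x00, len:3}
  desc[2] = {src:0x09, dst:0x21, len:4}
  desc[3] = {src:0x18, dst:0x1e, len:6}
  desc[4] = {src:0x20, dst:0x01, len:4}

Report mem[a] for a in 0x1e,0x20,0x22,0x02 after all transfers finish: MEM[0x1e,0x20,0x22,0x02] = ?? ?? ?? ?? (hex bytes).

MEM[0x1e,0x20,0x22,0x02] = 4a d9 1a 6f

D0: mem[0x20..0x25] <- [b1 62 b0 d1 52 3a]
D1: mem[0x00..0x02] <- [cf 0f 65]
D2: mem[0x21..0x24] <- [7f 5a 5d cf]
D3: mem[0x1e..0x23] <- [4a 6a d9 6f 1a 1d]
D4: mem[0x01..0x04] <- [d9 6f 1a 1d]
query mem[0x1e]=0x4a, mem[0x20]=0xd9, mem[0x22]=0x1a, mem[0x02]=0x6f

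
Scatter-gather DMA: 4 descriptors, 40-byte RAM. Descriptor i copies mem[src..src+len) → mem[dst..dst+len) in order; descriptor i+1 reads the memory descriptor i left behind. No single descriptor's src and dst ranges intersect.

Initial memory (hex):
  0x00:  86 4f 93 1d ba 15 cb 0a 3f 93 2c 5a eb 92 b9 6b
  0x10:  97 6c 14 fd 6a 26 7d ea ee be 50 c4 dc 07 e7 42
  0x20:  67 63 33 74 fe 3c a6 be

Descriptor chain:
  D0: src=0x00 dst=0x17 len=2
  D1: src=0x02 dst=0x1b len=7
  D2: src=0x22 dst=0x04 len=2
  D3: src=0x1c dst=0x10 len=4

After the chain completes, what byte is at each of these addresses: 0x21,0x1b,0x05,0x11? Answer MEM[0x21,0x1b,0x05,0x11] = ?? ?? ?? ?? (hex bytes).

MEM[0x21,0x1b,0x05,0x11] = 3f 93 74 ba

#0 dst[0x17+2] := {0x86,0x4f}
#1 dst[0x1b+7] := {0x93,0x1d,0xba,0x15,0xcb,0x0a,0x3f}
#2 dst[0x04+2] := {0x33,0x74}
#3 dst[0x10+4] := {0x1d,0xba,0x15,0xcb}
query mem[0x21]=0x3f, mem[0x1b]=0x93, mem[0x05]=0x74, mem[0x11]=0xba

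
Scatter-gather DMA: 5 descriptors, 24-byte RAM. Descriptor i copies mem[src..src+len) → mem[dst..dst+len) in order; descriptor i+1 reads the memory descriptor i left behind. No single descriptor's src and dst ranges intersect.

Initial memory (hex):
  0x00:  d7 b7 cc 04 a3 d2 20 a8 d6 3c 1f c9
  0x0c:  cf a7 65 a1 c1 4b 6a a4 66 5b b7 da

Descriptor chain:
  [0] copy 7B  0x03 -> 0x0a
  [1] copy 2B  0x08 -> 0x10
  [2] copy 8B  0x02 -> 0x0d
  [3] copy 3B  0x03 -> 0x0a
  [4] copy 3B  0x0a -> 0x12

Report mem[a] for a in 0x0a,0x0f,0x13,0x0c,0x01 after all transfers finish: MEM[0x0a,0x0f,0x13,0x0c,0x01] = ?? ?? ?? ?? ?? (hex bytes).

MEM[0x0a,0x0f,0x13,0x0c,0x01] = 04 a3 a3 d2 b7

D0: mem[0x0a..0x10] <- [04 a3 d2 20 a8 d6 3c]
D1: mem[0x10..0x11] <- [d6 3c]
D2: mem[0x0d..0x14] <- [cc 04 a3 d2 20 a8 d6 3c]
D3: mem[0x0a..0x0c] <- [04 a3 d2]
D4: mem[0x12..0x14] <- [04 a3 d2]
query mem[0x0a]=0x04, mem[0x0f]=0xa3, mem[0x13]=0xa3, mem[0x0c]=0xd2, mem[0x01]=0xb7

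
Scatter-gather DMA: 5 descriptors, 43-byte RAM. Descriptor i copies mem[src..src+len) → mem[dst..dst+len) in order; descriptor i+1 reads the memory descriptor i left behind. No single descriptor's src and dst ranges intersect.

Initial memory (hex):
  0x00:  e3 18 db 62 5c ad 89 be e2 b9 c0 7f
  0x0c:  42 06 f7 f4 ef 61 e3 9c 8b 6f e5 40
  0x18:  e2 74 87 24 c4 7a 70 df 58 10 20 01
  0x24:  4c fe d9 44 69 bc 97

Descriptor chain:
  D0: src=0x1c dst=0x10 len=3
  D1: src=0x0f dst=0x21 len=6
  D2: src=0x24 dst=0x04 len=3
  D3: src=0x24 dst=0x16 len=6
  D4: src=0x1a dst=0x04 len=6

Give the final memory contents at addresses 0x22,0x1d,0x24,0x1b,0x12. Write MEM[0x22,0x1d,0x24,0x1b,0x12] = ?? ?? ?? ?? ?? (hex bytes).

[0] 0x1c->0x10 len=3 : c4 7a 70
[1] 0x0f->0x21 len=6 : f4 c4 7a 70 9c 8b
[2] 0x24->0x04 len=3 : 70 9c 8b
[3] 0x24->0x16 len=6 : 70 9c 8b 44 69 bc
[4] 0x1a->0x04 len=6 : 69 bc c4 7a 70 df
query mem[0x22]=0xc4, mem[0x1d]=0x7a, mem[0x24]=0x70, mem[0x1b]=0xbc, mem[0x12]=0x70

MEM[0x22,0x1d,0x24,0x1b,0x12] = c4 7a 70 bc 70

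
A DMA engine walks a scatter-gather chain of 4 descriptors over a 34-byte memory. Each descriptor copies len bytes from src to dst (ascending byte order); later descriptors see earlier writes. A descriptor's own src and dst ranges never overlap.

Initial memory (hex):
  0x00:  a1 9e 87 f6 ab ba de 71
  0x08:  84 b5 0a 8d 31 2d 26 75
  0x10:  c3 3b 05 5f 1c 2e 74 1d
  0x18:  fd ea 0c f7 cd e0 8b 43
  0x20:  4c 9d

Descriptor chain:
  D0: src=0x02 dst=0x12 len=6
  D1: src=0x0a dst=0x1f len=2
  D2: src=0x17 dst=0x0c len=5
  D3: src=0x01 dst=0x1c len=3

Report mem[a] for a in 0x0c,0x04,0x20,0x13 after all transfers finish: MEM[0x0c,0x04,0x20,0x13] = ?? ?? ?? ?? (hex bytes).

MEM[0x0c,0x04,0x20,0x13] = 71 ab 8d f6

[0] 0x02->0x12 len=6 : 87 f6 ab ba de 71
[1] 0x0a->0x1f len=2 : 0a 8d
[2] 0x17->0x0c len=5 : 71 fd ea 0c f7
[3] 0x01->0x1c len=3 : 9e 87 f6
query mem[0x0c]=0x71, mem[0x04]=0xab, mem[0x20]=0x8d, mem[0x13]=0xf6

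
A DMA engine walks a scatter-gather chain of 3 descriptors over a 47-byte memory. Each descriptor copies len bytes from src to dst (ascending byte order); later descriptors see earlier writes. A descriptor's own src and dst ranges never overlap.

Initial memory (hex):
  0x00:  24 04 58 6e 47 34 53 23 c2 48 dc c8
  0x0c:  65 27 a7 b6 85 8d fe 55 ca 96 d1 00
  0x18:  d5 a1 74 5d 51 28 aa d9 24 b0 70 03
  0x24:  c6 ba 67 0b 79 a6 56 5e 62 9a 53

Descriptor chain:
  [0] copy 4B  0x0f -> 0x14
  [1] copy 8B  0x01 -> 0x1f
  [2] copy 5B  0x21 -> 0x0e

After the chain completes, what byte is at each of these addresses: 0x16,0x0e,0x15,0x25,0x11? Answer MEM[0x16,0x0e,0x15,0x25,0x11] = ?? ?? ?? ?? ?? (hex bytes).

MEM[0x16,0x0e,0x15,0x25,0x11] = 8d 6e 85 23 53

D0: mem[0x14..0x17] <- [b6 85 8d fe]
D1: mem[0x1f..0x26] <- [04 58 6e 47 34 53 23 c2]
D2: mem[0x0e..0x12] <- [6e 47 34 53 23]
query mem[0x16]=0x8d, mem[0x0e]=0x6e, mem[0x15]=0x85, mem[0x25]=0x23, mem[0x11]=0x53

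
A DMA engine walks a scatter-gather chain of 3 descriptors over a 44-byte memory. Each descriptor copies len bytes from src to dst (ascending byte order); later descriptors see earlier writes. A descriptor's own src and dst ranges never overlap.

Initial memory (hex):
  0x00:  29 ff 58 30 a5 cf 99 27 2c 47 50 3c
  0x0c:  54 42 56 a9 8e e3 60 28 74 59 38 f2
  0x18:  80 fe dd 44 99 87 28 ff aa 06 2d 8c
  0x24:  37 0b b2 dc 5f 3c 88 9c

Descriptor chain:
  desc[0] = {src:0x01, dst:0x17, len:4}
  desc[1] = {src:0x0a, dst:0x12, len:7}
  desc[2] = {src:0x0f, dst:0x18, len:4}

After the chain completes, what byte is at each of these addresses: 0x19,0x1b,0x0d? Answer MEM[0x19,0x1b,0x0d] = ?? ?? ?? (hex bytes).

  after D0: wrote 4B at 0x17 = ff5830a5
  after D1: wrote 7B at 0x12 = 503c544256a98e
  after D2: wrote 4B at 0x18 = a98ee350
query mem[0x19]=0x8e, mem[0x1b]=0x50, mem[0x0d]=0x42

MEM[0x19,0x1b,0x0d] = 8e 50 42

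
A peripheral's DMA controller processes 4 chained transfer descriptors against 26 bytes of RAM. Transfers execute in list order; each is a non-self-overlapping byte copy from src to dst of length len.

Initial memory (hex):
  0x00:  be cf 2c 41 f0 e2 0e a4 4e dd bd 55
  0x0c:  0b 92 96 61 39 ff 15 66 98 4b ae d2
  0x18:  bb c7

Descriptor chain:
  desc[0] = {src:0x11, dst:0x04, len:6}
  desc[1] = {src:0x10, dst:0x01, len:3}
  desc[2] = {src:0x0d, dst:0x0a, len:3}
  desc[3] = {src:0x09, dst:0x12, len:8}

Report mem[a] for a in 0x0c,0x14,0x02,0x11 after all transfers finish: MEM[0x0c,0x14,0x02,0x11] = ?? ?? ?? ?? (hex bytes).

  after D0: wrote 6B at 0x04 = ff1566984bae
  after D1: wrote 3B at 0x01 = 39ff15
  after D2: wrote 3B at 0x0a = 929661
  after D3: wrote 8B at 0x12 = ae92966192966139
query mem[0x0c]=0x61, mem[0x14]=0x96, mem[0x02]=0xff, mem[0x11]=0xff

MEM[0x0c,0x14,0x02,0x11] = 61 96 ff ff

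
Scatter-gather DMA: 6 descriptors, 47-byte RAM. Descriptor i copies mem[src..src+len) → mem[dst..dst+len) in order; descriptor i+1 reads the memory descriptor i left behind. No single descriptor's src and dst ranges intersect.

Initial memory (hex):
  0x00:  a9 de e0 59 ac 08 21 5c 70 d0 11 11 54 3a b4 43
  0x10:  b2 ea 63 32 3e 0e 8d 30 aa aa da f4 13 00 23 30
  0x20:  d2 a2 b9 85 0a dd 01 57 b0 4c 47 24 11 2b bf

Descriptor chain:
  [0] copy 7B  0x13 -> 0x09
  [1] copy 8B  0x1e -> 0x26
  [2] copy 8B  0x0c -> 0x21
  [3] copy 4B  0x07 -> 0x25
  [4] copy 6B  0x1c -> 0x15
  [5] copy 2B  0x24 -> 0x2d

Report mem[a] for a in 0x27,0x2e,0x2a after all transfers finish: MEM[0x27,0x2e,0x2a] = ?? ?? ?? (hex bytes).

[0] 0x13->0x09 len=7 : 32 3e 0e 8d 30 aa aa
[1] 0x1e->0x26 len=8 : 23 30 d2 a2 b9 85 0a dd
[2] 0x0c->0x21 len=8 : 8d 30 aa aa b2 ea 63 32
[3] 0x07->0x25 len=4 : 5c 70 32 3e
[4] 0x1c->0x15 len=6 : 13 00 23 30 d2 8d
[5] 0x24->0x2d len=2 : aa 5c
query mem[0x27]=0x32, mem[0x2e]=0x5c, mem[0x2a]=0xb9

MEM[0x27,0x2e,0x2a] = 32 5c b9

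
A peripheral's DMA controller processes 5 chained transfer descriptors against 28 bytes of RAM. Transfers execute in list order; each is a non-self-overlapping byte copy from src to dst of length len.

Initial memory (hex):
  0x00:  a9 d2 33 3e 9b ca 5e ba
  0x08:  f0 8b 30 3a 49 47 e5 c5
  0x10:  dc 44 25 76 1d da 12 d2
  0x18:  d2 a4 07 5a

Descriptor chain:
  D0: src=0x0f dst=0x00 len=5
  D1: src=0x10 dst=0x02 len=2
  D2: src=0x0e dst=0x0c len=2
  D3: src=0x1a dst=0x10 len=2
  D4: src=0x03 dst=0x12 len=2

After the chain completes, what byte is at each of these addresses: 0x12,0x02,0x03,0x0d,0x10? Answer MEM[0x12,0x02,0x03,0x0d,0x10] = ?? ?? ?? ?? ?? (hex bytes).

#0 dst[0x00+5] := {0xc5,0xdc,0x44,0x25,0x76}
#1 dst[0x02+2] := {0xdc,0x44}
#2 dst[0x0c+2] := {0xe5,0xc5}
#3 dst[0x10+2] := {0x07,0x5a}
#4 dst[0x12+2] := {0x44,0x76}
query mem[0x12]=0x44, mem[0x02]=0xdc, mem[0x03]=0x44, mem[0x0d]=0xc5, mem[0x10]=0x07

MEM[0x12,0x02,0x03,0x0d,0x10] = 44 dc 44 c5 07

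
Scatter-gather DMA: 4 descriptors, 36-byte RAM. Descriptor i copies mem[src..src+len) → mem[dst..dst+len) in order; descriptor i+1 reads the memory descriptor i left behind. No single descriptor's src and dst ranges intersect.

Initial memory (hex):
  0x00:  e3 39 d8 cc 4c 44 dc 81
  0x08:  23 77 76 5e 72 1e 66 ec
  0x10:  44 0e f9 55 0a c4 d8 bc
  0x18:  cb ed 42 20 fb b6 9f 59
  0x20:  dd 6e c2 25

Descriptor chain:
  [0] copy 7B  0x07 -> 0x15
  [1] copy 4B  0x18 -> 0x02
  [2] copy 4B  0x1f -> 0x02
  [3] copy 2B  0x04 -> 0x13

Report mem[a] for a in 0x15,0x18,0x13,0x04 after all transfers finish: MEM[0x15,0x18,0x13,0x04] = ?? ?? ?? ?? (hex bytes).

MEM[0x15,0x18,0x13,0x04] = 81 76 6e 6e

D0: mem[0x15..0x1b] <- [81 23 77 76 5e 72 1e]
D1: mem[0x02..0x05] <- [76 5e 72 1e]
D2: mem[0x02..0x05] <- [59 dd 6e c2]
D3: mem[0x13..0x14] <- [6e c2]
query mem[0x15]=0x81, mem[0x18]=0x76, mem[0x13]=0x6e, mem[0x04]=0x6e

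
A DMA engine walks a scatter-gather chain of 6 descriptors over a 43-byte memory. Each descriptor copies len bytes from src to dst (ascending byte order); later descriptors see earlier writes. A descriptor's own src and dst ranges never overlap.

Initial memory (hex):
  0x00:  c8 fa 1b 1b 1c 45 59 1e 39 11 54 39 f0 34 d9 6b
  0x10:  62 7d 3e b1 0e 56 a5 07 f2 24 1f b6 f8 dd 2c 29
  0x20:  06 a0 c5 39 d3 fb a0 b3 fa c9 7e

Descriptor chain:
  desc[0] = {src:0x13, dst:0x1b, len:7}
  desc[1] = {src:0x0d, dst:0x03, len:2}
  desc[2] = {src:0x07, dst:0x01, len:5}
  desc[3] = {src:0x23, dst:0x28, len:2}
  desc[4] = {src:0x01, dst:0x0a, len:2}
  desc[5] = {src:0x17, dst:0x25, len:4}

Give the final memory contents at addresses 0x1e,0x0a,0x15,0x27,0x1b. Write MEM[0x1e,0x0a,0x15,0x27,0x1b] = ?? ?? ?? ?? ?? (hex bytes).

MEM[0x1e,0x0a,0x15,0x27,0x1b] = a5 1e 56 24 b1

D0: mem[0x1b..0x21] <- [b1 0e 56 a5 07 f2 24]
D1: mem[0x03..0x04] <- [34 d9]
D2: mem[0x01..0x05] <- [1e 39 11 54 39]
D3: mem[0x28..0x29] <- [39 d3]
D4: mem[0x0a..0x0b] <- [1e 39]
D5: mem[0x25..0x28] <- [07 f2 24 1f]
query mem[0x1e]=0xa5, mem[0x0a]=0x1e, mem[0x15]=0x56, mem[0x27]=0x24, mem[0x1b]=0xb1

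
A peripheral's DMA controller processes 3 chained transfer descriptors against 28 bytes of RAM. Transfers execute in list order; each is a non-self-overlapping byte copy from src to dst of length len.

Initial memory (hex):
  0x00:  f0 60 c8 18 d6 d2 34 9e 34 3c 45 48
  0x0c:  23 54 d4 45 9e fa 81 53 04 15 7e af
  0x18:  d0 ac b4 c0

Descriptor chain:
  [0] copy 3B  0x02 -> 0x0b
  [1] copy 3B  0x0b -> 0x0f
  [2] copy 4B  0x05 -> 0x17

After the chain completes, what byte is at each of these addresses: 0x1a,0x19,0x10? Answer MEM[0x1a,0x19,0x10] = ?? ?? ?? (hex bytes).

#0 dst[0x0b+3] := {0xc8,0x18,0xd6}
#1 dst[0x0f+3] := {0xc8,0x18,0xd6}
#2 dst[0x17+4] := {0xd2,0x34,0x9e,0x34}
query mem[0x1a]=0x34, mem[0x19]=0x9e, mem[0x10]=0x18

MEM[0x1a,0x19,0x10] = 34 9e 18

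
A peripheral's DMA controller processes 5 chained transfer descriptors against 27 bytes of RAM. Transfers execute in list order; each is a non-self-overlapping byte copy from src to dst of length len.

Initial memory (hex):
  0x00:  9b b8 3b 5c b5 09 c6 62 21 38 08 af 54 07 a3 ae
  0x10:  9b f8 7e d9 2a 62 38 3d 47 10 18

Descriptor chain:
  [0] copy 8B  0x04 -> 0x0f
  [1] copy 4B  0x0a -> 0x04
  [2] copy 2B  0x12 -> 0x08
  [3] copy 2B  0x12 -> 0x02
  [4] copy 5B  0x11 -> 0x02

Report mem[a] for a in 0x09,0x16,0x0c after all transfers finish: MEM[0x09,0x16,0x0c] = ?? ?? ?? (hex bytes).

MEM[0x09,0x16,0x0c] = 21 af 54

[0] 0x04->0x0f len=8 : b5 09 c6 62 21 38 08 af
[1] 0x0a->0x04 len=4 : 08 af 54 07
[2] 0x12->0x08 len=2 : 62 21
[3] 0x12->0x02 len=2 : 62 21
[4] 0x11->0x02 len=5 : c6 62 21 38 08
query mem[0x09]=0x21, mem[0x16]=0xaf, mem[0x0c]=0x54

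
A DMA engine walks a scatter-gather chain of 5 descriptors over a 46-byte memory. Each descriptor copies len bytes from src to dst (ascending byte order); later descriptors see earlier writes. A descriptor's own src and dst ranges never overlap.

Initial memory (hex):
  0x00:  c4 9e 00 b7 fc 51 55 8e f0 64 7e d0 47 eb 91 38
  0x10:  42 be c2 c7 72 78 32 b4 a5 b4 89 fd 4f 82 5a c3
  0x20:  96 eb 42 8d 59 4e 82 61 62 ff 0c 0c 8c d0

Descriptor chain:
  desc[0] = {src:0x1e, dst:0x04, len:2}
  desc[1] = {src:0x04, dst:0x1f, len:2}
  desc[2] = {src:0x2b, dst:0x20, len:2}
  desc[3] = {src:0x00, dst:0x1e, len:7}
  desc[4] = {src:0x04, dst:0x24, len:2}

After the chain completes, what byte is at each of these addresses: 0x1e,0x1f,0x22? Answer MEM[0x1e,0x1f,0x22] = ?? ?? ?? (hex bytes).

MEM[0x1e,0x1f,0x22] = c4 9e 5a

[0] 0x1e->0x04 len=2 : 5a c3
[1] 0x04->0x1f len=2 : 5a c3
[2] 0x2b->0x20 len=2 : 0c 8c
[3] 0x00->0x1e len=7 : c4 9e 00 b7 5a c3 55
[4] 0x04->0x24 len=2 : 5a c3
query mem[0x1e]=0xc4, mem[0x1f]=0x9e, mem[0x22]=0x5a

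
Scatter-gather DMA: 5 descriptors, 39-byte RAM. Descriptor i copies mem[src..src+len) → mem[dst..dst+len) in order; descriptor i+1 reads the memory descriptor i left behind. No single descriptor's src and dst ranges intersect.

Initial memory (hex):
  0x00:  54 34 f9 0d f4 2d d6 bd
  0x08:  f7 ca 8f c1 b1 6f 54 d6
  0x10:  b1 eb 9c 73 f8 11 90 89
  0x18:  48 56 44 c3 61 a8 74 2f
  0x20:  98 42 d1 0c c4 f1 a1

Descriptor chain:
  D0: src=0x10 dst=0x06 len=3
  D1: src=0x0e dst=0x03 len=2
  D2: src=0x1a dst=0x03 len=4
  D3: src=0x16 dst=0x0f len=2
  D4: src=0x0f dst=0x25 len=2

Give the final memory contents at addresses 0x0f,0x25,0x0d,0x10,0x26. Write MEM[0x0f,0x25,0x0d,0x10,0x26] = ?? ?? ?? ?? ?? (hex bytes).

MEM[0x0f,0x25,0x0d,0x10,0x26] = 90 90 6f 89 89

  after D0: wrote 3B at 0x06 = b1eb9c
  after D1: wrote 2B at 0x03 = 54d6
  after D2: wrote 4B at 0x03 = 44c361a8
  after D3: wrote 2B at 0x0f = 9089
  after D4: wrote 2B at 0x25 = 9089
query mem[0x0f]=0x90, mem[0x25]=0x90, mem[0x0d]=0x6f, mem[0x10]=0x89, mem[0x26]=0x89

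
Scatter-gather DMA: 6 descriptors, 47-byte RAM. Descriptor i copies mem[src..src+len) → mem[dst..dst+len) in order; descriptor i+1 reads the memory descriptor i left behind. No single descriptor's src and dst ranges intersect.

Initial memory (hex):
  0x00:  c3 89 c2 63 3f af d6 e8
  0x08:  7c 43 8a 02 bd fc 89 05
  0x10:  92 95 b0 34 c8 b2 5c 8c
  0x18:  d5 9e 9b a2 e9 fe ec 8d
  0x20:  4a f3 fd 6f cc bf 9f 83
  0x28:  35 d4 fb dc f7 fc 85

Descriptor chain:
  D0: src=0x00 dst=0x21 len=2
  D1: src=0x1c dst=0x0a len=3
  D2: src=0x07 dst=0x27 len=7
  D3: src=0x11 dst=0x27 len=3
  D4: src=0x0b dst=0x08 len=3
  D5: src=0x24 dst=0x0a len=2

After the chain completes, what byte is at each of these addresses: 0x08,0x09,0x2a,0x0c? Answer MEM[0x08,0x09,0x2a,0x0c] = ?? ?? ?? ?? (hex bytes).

MEM[0x08,0x09,0x2a,0x0c] = fe ec e9 ec

[0] 0x00->0x21 len=2 : c3 89
[1] 0x1c->0x0a len=3 : e9 fe ec
[2] 0x07->0x27 len=7 : e8 7c 43 e9 fe ec fc
[3] 0x11->0x27 len=3 : 95 b0 34
[4] 0x0b->0x08 len=3 : fe ec fc
[5] 0x24->0x0a len=2 : cc bf
query mem[0x08]=0xfe, mem[0x09]=0xec, mem[0x2a]=0xe9, mem[0x0c]=0xec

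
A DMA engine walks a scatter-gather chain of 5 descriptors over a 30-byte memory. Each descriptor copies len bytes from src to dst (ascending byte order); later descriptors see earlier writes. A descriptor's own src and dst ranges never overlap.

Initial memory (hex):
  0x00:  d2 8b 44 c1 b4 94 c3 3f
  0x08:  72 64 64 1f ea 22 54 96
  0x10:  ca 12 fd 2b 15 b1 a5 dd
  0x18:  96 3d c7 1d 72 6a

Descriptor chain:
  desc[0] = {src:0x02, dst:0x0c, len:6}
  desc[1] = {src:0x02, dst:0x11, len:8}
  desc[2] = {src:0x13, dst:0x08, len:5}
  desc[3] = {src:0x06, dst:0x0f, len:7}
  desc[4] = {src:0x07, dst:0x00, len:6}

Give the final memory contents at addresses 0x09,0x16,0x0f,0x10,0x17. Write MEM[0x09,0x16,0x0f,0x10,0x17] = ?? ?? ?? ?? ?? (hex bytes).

[0] 0x02->0x0c len=6 : 44 c1 b4 94 c3 3f
[1] 0x02->0x11 len=8 : 44 c1 b4 94 c3 3f 72 64
[2] 0x13->0x08 len=5 : b4 94 c3 3f 72
[3] 0x06->0x0f len=7 : c3 3f b4 94 c3 3f 72
[4] 0x07->0x00 len=6 : 3f b4 94 c3 3f 72
query mem[0x09]=0x94, mem[0x16]=0x3f, mem[0x0f]=0xc3, mem[0x10]=0x3f, mem[0x17]=0x72

MEM[0x09,0x16,0x0f,0x10,0x17] = 94 3f c3 3f 72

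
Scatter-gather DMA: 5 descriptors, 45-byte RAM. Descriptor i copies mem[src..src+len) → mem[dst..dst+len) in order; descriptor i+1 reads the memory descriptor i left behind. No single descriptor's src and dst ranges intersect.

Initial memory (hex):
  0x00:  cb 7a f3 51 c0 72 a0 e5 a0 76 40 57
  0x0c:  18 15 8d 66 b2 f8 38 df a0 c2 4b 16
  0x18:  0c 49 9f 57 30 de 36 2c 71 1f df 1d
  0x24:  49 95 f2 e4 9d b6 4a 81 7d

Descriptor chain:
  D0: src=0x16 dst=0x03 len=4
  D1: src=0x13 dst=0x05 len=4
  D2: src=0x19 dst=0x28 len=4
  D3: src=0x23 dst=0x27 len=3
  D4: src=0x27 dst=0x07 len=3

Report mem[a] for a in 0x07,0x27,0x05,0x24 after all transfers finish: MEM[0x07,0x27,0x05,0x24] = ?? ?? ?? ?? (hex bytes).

[0] 0x16->0x03 len=4 : 4b 16 0c 49
[1] 0x13->0x05 len=4 : df a0 c2 4b
[2] 0x19->0x28 len=4 : 49 9f 57 30
[3] 0x23->0x27 len=3 : 1d 49 95
[4] 0x27->0x07 len=3 : 1d 49 95
query mem[0x07]=0x1d, mem[0x27]=0x1d, mem[0x05]=0xdf, mem[0x24]=0x49

MEM[0x07,0x27,0x05,0x24] = 1d 1d df 49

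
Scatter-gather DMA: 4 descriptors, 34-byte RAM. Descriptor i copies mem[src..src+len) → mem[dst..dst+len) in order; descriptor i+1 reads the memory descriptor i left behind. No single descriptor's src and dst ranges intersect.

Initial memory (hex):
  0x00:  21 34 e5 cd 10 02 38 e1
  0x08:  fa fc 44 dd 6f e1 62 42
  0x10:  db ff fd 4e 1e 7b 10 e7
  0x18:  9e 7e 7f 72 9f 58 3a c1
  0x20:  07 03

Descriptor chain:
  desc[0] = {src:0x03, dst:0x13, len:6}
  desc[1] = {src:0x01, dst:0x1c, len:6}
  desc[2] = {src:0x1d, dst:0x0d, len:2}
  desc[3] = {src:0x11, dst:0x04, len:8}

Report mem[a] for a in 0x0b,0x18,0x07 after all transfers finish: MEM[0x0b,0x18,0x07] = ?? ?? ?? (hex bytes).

  after D0: wrote 6B at 0x13 = cd100238e1fa
  after D1: wrote 6B at 0x1c = 34e5cd100238
  after D2: wrote 2B at 0x0d = e5cd
  after D3: wrote 8B at 0x04 = fffdcd100238e1fa
query mem[0x0b]=0xfa, mem[0x18]=0xfa, mem[0x07]=0x10

MEM[0x0b,0x18,0x07] = fa fa 10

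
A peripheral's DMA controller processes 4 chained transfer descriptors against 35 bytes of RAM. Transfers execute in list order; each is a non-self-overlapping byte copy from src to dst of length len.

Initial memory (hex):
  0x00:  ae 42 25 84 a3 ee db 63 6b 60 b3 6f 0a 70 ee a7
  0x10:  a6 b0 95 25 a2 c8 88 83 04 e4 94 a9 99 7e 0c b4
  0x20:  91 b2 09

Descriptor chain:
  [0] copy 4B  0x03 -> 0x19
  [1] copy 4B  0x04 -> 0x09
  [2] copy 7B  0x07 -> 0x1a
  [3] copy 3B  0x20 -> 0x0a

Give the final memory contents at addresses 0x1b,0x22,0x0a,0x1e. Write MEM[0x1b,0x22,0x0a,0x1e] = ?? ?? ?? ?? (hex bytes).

MEM[0x1b,0x22,0x0a,0x1e] = 6b 09 70 db

#0 dst[0x19+4] := {0x84,0xa3,0xee,0xdb}
#1 dst[0x09+4] := {0xa3,0xee,0xdb,0x63}
#2 dst[0x1a+7] := {0x63,0x6b,0xa3,0xee,0xdb,0x63,0x70}
#3 dst[0x0a+3] := {0x70,0xb2,0x09}
query mem[0x1b]=0x6b, mem[0x22]=0x09, mem[0x0a]=0x70, mem[0x1e]=0xdb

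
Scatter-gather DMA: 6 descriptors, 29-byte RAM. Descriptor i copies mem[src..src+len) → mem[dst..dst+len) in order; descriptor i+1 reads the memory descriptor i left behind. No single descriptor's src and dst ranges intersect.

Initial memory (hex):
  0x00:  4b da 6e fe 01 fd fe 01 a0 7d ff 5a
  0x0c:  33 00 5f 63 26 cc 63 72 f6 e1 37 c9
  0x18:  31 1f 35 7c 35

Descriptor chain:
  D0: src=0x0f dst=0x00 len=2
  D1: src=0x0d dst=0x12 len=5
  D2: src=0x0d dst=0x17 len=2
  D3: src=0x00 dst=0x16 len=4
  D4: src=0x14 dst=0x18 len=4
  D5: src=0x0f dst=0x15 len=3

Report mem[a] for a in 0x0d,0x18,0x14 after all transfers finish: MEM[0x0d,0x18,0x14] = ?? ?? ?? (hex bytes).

MEM[0x0d,0x18,0x14] = 00 63 63

[0] 0x0f->0x00 len=2 : 63 26
[1] 0x0d->0x12 len=5 : 00 5f 63 26 cc
[2] 0x0d->0x17 len=2 : 00 5f
[3] 0x00->0x16 len=4 : 63 26 6e fe
[4] 0x14->0x18 len=4 : 63 26 63 26
[5] 0x0f->0x15 len=3 : 63 26 cc
query mem[0x0d]=0x00, mem[0x18]=0x63, mem[0x14]=0x63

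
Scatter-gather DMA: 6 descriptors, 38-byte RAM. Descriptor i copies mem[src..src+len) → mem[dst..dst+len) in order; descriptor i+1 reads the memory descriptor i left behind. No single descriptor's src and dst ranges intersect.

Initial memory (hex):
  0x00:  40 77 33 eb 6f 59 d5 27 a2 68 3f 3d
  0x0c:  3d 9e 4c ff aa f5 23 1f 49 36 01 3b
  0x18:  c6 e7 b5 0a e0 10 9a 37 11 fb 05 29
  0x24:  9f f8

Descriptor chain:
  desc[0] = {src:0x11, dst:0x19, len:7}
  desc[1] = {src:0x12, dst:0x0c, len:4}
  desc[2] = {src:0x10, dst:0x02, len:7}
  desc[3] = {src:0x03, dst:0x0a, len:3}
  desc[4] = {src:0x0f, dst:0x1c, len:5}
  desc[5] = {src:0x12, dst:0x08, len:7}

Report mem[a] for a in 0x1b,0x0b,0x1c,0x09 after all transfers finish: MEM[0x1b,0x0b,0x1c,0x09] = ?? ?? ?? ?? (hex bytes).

MEM[0x1b,0x0b,0x1c,0x09] = 1f 36 36 1f

  after D0: wrote 7B at 0x19 = f5231f4936013b
  after D1: wrote 4B at 0x0c = 231f4936
  after D2: wrote 7B at 0x02 = aaf5231f493601
  after D3: wrote 3B at 0x0a = f5231f
  after D4: wrote 5B at 0x1c = 36aaf5231f
  after D5: wrote 7B at 0x08 = 231f4936013bc6
query mem[0x1b]=0x1f, mem[0x0b]=0x36, mem[0x1c]=0x36, mem[0x09]=0x1f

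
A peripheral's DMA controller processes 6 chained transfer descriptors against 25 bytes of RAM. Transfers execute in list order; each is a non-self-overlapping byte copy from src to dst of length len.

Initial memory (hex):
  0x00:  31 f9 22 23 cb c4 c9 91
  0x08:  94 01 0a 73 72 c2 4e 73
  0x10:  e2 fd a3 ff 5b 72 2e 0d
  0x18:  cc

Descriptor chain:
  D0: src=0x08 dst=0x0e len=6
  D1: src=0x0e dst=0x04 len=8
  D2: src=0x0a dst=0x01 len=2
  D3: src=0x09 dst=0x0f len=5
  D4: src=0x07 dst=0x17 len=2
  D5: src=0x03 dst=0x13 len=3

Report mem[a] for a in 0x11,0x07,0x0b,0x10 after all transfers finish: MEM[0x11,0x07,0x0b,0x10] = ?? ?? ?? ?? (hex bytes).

MEM[0x11,0x07,0x0b,0x10] = 72 73 72 5b

  after D0: wrote 6B at 0x0e = 94010a7372c2
  after D1: wrote 8B at 0x04 = 94010a7372c25b72
  after D2: wrote 2B at 0x01 = 5b72
  after D3: wrote 5B at 0x0f = c25b7272c2
  after D4: wrote 2B at 0x17 = 7372
  after D5: wrote 3B at 0x13 = 239401
query mem[0x11]=0x72, mem[0x07]=0x73, mem[0x0b]=0x72, mem[0x10]=0x5b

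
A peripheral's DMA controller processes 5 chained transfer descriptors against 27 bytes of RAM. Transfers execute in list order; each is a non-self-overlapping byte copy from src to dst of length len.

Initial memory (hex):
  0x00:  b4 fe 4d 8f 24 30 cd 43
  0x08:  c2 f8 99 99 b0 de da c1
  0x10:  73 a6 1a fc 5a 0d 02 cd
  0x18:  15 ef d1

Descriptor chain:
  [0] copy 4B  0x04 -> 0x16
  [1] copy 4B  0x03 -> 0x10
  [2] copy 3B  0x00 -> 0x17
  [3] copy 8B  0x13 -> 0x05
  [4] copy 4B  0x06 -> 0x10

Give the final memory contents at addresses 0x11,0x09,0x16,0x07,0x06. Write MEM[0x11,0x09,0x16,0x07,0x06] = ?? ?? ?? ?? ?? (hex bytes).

MEM[0x11,0x09,0x16,0x07,0x06] = 0d b4 24 0d 5a

D0: mem[0x16..0x19] <- [24 30 cd 43]
D1: mem[0x10..0x13] <- [8f 24 30 cd]
D2: mem[0x17..0x19] <- [b4 fe 4d]
D3: mem[0x05..0x0c] <- [cd 5a 0d 24 b4 fe 4d d1]
D4: mem[0x10..0x13] <- [5a 0d 24 b4]
query mem[0x11]=0x0d, mem[0x09]=0xb4, mem[0x16]=0x24, mem[0x07]=0x0d, mem[0x06]=0x5a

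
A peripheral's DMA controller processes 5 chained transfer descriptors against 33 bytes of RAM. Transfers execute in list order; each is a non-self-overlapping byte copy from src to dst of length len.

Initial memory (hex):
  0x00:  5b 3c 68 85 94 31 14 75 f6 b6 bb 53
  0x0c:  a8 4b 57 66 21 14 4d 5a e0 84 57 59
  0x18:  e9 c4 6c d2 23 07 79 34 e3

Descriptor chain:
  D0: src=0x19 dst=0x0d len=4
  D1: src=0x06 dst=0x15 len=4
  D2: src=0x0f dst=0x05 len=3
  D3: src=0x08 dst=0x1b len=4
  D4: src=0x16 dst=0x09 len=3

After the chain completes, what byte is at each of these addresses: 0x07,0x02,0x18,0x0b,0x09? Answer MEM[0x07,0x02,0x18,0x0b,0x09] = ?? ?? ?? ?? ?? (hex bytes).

D0: mem[0x0d..0x10] <- [c4 6c d2 23]
D1: mem[0x15..0x18] <- [14 75 f6 b6]
D2: mem[0x05..0x07] <- [d2 23 14]
D3: mem[0x1b..0x1e] <- [f6 b6 bb 53]
D4: mem[0x09..0x0b] <- [75 f6 b6]
query mem[0x07]=0x14, mem[0x02]=0x68, mem[0x18]=0xb6, mem[0x0b]=0xb6, mem[0x09]=0x75

MEM[0x07,0x02,0x18,0x0b,0x09] = 14 68 b6 b6 75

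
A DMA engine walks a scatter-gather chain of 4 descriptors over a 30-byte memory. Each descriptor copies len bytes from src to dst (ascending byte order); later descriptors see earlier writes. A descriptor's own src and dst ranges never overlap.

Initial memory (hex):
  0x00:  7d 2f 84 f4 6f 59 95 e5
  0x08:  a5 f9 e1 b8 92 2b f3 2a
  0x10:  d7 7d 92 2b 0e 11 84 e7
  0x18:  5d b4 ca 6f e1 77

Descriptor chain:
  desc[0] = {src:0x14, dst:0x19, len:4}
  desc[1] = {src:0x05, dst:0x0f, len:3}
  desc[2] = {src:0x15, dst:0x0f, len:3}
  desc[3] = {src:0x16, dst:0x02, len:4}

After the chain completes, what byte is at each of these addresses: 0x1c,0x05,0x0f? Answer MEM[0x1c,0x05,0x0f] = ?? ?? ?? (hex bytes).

#0 dst[0x19+4] := {0x0e,0x11,0x84,0xe7}
#1 dst[0x0f+3] := {0x59,0x95,0xe5}
#2 dst[0x0f+3] := {0x11,0x84,0xe7}
#3 dst[0x02+4] := {0x84,0xe7,0x5d,0x0e}
query mem[0x1c]=0xe7, mem[0x05]=0x0e, mem[0x0f]=0x11

MEM[0x1c,0x05,0x0f] = e7 0e 11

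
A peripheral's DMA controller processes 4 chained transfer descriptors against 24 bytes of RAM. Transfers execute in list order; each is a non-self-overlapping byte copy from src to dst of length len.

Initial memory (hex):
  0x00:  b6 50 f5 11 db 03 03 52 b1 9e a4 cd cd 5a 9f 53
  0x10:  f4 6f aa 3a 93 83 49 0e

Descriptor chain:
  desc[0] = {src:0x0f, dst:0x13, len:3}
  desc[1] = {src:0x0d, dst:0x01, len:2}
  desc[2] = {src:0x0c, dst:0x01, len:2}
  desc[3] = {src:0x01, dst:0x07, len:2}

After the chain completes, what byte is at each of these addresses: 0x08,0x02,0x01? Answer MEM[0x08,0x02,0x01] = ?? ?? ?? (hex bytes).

MEM[0x08,0x02,0x01] = 5a 5a cd

D0: mem[0x13..0x15] <- [53 f4 6f]
D1: mem[0x01..0x02] <- [5a 9f]
D2: mem[0x01..0x02] <- [cd 5a]
D3: mem[0x07..0x08] <- [cd 5a]
query mem[0x08]=0x5a, mem[0x02]=0x5a, mem[0x01]=0xcd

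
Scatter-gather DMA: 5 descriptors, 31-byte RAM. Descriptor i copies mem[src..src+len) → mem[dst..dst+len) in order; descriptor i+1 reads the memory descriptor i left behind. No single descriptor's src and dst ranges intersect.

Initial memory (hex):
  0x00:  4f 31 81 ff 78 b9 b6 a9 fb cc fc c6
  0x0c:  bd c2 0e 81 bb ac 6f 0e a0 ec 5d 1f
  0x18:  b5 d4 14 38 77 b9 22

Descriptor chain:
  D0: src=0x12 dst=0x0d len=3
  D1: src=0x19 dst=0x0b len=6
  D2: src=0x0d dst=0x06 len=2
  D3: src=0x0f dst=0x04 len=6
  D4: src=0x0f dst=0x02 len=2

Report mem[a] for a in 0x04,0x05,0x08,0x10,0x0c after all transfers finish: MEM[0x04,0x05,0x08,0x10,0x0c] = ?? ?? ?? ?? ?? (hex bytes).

MEM[0x04,0x05,0x08,0x10,0x0c] = b9 22 0e 22 14

D0: mem[0x0d..0x0f] <- [6f 0e a0]
D1: mem[0x0b..0x10] <- [d4 14 38 77 b9 22]
D2: mem[0x06..0x07] <- [38 77]
D3: mem[0x04..0x09] <- [b9 22 ac 6f 0e a0]
D4: mem[0x02..0x03] <- [b9 22]
query mem[0x04]=0xb9, mem[0x05]=0x22, mem[0x08]=0x0e, mem[0x10]=0x22, mem[0x0c]=0x14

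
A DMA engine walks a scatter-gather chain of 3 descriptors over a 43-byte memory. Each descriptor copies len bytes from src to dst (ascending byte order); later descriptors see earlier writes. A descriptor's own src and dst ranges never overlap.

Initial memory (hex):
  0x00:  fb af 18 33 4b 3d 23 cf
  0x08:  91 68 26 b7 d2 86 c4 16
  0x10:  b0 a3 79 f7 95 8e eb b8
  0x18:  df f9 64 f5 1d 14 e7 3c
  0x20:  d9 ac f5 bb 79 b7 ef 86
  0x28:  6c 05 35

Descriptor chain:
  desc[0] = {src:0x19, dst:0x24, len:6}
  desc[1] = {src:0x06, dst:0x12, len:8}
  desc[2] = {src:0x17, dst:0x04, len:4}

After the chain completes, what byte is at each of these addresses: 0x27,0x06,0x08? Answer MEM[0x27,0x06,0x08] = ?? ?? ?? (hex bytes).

#0 dst[0x24+6] := {0xf9,0x64,0xf5,0x1d,0x14,0xe7}
#1 dst[0x12+8] := {0x23,0xcf,0x91,0x68,0x26,0xb7,0xd2,0x86}
#2 dst[0x04+4] := {0xb7,0xd2,0x86,0x64}
query mem[0x27]=0x1d, mem[0x06]=0x86, mem[0x08]=0x91

MEM[0x27,0x06,0x08] = 1d 86 91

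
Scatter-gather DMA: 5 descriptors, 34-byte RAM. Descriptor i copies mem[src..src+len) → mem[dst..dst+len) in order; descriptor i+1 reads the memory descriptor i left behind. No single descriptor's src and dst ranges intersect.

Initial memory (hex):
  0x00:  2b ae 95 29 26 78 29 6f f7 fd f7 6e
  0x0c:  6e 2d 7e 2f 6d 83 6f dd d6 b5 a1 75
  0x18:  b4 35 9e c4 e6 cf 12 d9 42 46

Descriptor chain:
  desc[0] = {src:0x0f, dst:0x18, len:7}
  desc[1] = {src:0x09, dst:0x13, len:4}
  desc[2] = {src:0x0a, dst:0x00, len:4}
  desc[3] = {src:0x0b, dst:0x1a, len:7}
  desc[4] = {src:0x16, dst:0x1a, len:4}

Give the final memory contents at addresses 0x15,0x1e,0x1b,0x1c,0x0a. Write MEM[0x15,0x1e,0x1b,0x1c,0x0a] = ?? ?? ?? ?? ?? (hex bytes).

[0] 0x0f->0x18 len=7 : 2f 6d 83 6f dd d6 b5
[1] 0x09->0x13 len=4 : fd f7 6e 6e
[2] 0x0a->0x00 len=4 : f7 6e 6e 2d
[3] 0x0b->0x1a len=7 : 6e 6e 2d 7e 2f 6d 83
[4] 0x16->0x1a len=4 : 6e 75 2f 6d
query mem[0x15]=0x6e, mem[0x1e]=0x2f, mem[0x1b]=0x75, mem[0x1c]=0x2f, mem[0x0a]=0xf7

MEM[0x15,0x1e,0x1b,0x1c,0x0a] = 6e 2f 75 2f f7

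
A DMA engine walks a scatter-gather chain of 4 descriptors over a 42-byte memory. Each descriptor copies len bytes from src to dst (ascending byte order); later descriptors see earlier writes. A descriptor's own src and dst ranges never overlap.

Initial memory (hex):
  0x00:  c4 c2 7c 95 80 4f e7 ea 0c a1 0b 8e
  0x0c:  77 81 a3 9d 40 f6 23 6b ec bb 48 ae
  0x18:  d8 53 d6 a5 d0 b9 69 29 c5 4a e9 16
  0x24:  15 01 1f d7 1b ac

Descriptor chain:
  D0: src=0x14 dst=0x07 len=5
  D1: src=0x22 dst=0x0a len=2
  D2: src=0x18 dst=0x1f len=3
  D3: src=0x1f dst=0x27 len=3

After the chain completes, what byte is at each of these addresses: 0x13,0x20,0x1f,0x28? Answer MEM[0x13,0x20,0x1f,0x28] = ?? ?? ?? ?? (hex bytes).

D0: mem[0x07..0x0b] <- [ec bb 48 ae d8]
D1: mem[0x0a..0x0b] <- [e9 16]
D2: mem[0x1f..0x21] <- [d8 53 d6]
D3: mem[0x27..0x29] <- [d8 53 d6]
query mem[0x13]=0x6b, mem[0x20]=0x53, mem[0x1f]=0xd8, mem[0x28]=0x53

MEM[0x13,0x20,0x1f,0x28] = 6b 53 d8 53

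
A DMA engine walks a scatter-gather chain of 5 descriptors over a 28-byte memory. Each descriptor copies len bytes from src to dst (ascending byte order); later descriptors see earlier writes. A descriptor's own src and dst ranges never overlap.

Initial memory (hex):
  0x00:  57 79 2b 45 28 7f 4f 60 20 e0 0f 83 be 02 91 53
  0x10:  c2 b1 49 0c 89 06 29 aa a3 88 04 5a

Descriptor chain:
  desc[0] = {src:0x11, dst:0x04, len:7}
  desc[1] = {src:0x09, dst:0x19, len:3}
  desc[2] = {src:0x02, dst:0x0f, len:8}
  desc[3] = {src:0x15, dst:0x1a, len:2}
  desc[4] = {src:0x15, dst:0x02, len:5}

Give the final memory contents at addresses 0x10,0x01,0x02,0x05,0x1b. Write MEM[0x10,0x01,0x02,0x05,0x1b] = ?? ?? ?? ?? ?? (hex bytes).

D0: mem[0x04..0x0a] <- [b1 49 0c 89 06 29 aa]
D1: mem[0x19..0x1b] <- [29 aa 83]
D2: mem[0x0f..0x16] <- [2b 45 b1 49 0c 89 06 29]
D3: mem[0x1a..0x1b] <- [06 29]
D4: mem[0x02..0x06] <- [06 29 aa a3 29]
query mem[0x10]=0x45, mem[0x01]=0x79, mem[0x02]=0x06, mem[0x05]=0xa3, mem[0x1b]=0x29

MEM[0x10,0x01,0x02,0x05,0x1b] = 45 79 06 a3 29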